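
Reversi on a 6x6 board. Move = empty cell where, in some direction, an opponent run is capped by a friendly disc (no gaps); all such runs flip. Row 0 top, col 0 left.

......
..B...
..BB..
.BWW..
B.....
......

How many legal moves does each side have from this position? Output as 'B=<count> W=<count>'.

-- B to move --
(2,1): no bracket -> illegal
(2,4): no bracket -> illegal
(3,4): flips 2 -> legal
(4,1): flips 1 -> legal
(4,2): flips 1 -> legal
(4,3): flips 1 -> legal
(4,4): flips 1 -> legal
B mobility = 5
-- W to move --
(0,1): no bracket -> illegal
(0,2): flips 2 -> legal
(0,3): no bracket -> illegal
(1,1): flips 1 -> legal
(1,3): flips 1 -> legal
(1,4): flips 1 -> legal
(2,0): no bracket -> illegal
(2,1): no bracket -> illegal
(2,4): no bracket -> illegal
(3,0): flips 1 -> legal
(3,4): no bracket -> illegal
(4,1): no bracket -> illegal
(4,2): no bracket -> illegal
(5,0): no bracket -> illegal
(5,1): no bracket -> illegal
W mobility = 5

Answer: B=5 W=5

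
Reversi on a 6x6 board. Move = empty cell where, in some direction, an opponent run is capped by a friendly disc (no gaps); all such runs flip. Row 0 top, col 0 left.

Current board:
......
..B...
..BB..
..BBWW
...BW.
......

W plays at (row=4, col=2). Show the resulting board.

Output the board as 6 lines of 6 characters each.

Answer: ......
..B...
..BB..
..BBWW
..WWW.
......

Derivation:
Place W at (4,2); scan 8 dirs for brackets.
Dir NW: first cell '.' (not opp) -> no flip
Dir N: opp run (3,2) (2,2) (1,2), next='.' -> no flip
Dir NE: opp run (3,3), next='.' -> no flip
Dir W: first cell '.' (not opp) -> no flip
Dir E: opp run (4,3) capped by W -> flip
Dir SW: first cell '.' (not opp) -> no flip
Dir S: first cell '.' (not opp) -> no flip
Dir SE: first cell '.' (not opp) -> no flip
All flips: (4,3)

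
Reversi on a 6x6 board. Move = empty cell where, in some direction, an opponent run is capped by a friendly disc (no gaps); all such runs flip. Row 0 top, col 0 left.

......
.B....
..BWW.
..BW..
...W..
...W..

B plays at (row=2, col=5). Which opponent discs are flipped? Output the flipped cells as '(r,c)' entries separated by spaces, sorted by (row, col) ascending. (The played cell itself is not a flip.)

Dir NW: first cell '.' (not opp) -> no flip
Dir N: first cell '.' (not opp) -> no flip
Dir NE: edge -> no flip
Dir W: opp run (2,4) (2,3) capped by B -> flip
Dir E: edge -> no flip
Dir SW: first cell '.' (not opp) -> no flip
Dir S: first cell '.' (not opp) -> no flip
Dir SE: edge -> no flip

Answer: (2,3) (2,4)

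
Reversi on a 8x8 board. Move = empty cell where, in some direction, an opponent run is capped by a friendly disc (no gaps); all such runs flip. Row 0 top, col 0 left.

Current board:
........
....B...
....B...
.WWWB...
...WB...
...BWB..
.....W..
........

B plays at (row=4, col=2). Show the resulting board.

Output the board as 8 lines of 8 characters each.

Place B at (4,2); scan 8 dirs for brackets.
Dir NW: opp run (3,1), next='.' -> no flip
Dir N: opp run (3,2), next='.' -> no flip
Dir NE: opp run (3,3) capped by B -> flip
Dir W: first cell '.' (not opp) -> no flip
Dir E: opp run (4,3) capped by B -> flip
Dir SW: first cell '.' (not opp) -> no flip
Dir S: first cell '.' (not opp) -> no flip
Dir SE: first cell 'B' (not opp) -> no flip
All flips: (3,3) (4,3)

Answer: ........
....B...
....B...
.WWBB...
..BBB...
...BWB..
.....W..
........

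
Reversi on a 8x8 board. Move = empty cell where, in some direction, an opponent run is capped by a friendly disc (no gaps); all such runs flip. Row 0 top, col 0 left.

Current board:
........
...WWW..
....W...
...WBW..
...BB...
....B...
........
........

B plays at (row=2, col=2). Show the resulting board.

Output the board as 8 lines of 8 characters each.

Answer: ........
...WWW..
..B.W...
...BBW..
...BB...
....B...
........
........

Derivation:
Place B at (2,2); scan 8 dirs for brackets.
Dir NW: first cell '.' (not opp) -> no flip
Dir N: first cell '.' (not opp) -> no flip
Dir NE: opp run (1,3), next='.' -> no flip
Dir W: first cell '.' (not opp) -> no flip
Dir E: first cell '.' (not opp) -> no flip
Dir SW: first cell '.' (not opp) -> no flip
Dir S: first cell '.' (not opp) -> no flip
Dir SE: opp run (3,3) capped by B -> flip
All flips: (3,3)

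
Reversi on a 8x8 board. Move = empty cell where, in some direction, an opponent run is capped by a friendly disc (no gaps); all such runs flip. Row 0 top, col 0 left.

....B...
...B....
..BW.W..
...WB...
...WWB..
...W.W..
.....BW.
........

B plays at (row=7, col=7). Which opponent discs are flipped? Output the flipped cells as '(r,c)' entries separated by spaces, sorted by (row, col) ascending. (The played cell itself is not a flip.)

Dir NW: opp run (6,6) (5,5) (4,4) (3,3) capped by B -> flip
Dir N: first cell '.' (not opp) -> no flip
Dir NE: edge -> no flip
Dir W: first cell '.' (not opp) -> no flip
Dir E: edge -> no flip
Dir SW: edge -> no flip
Dir S: edge -> no flip
Dir SE: edge -> no flip

Answer: (3,3) (4,4) (5,5) (6,6)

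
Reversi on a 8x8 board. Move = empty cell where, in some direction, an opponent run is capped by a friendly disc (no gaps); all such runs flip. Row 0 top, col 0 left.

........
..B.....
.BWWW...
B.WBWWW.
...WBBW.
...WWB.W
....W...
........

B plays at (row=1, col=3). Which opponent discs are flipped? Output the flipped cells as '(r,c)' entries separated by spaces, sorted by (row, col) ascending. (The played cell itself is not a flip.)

Answer: (2,3)

Derivation:
Dir NW: first cell '.' (not opp) -> no flip
Dir N: first cell '.' (not opp) -> no flip
Dir NE: first cell '.' (not opp) -> no flip
Dir W: first cell 'B' (not opp) -> no flip
Dir E: first cell '.' (not opp) -> no flip
Dir SW: opp run (2,2), next='.' -> no flip
Dir S: opp run (2,3) capped by B -> flip
Dir SE: opp run (2,4) (3,5) (4,6) (5,7), next=edge -> no flip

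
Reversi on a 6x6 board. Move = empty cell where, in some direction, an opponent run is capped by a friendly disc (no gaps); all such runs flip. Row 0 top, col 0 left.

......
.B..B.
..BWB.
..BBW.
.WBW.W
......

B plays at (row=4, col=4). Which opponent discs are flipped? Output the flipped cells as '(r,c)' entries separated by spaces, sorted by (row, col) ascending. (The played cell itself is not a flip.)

Dir NW: first cell 'B' (not opp) -> no flip
Dir N: opp run (3,4) capped by B -> flip
Dir NE: first cell '.' (not opp) -> no flip
Dir W: opp run (4,3) capped by B -> flip
Dir E: opp run (4,5), next=edge -> no flip
Dir SW: first cell '.' (not opp) -> no flip
Dir S: first cell '.' (not opp) -> no flip
Dir SE: first cell '.' (not opp) -> no flip

Answer: (3,4) (4,3)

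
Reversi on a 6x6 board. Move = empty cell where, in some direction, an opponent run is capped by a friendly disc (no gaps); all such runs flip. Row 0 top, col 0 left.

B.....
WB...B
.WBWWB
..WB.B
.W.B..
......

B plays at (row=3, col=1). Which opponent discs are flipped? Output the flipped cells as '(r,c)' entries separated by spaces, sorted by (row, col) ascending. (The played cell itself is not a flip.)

Dir NW: first cell '.' (not opp) -> no flip
Dir N: opp run (2,1) capped by B -> flip
Dir NE: first cell 'B' (not opp) -> no flip
Dir W: first cell '.' (not opp) -> no flip
Dir E: opp run (3,2) capped by B -> flip
Dir SW: first cell '.' (not opp) -> no flip
Dir S: opp run (4,1), next='.' -> no flip
Dir SE: first cell '.' (not opp) -> no flip

Answer: (2,1) (3,2)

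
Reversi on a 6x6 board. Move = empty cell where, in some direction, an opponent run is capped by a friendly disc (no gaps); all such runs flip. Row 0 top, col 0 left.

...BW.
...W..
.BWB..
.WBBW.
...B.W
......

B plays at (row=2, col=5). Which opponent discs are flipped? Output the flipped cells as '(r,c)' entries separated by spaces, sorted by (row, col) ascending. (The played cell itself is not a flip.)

Dir NW: first cell '.' (not opp) -> no flip
Dir N: first cell '.' (not opp) -> no flip
Dir NE: edge -> no flip
Dir W: first cell '.' (not opp) -> no flip
Dir E: edge -> no flip
Dir SW: opp run (3,4) capped by B -> flip
Dir S: first cell '.' (not opp) -> no flip
Dir SE: edge -> no flip

Answer: (3,4)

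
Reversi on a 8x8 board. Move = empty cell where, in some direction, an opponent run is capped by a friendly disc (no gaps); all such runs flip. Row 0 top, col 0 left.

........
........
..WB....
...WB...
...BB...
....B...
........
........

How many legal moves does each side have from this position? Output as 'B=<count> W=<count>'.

Answer: B=3 W=5

Derivation:
-- B to move --
(1,1): flips 2 -> legal
(1,2): no bracket -> illegal
(1,3): no bracket -> illegal
(2,1): flips 1 -> legal
(2,4): no bracket -> illegal
(3,1): no bracket -> illegal
(3,2): flips 1 -> legal
(4,2): no bracket -> illegal
B mobility = 3
-- W to move --
(1,2): no bracket -> illegal
(1,3): flips 1 -> legal
(1,4): no bracket -> illegal
(2,4): flips 1 -> legal
(2,5): no bracket -> illegal
(3,2): no bracket -> illegal
(3,5): flips 1 -> legal
(4,2): no bracket -> illegal
(4,5): no bracket -> illegal
(5,2): no bracket -> illegal
(5,3): flips 1 -> legal
(5,5): flips 1 -> legal
(6,3): no bracket -> illegal
(6,4): no bracket -> illegal
(6,5): no bracket -> illegal
W mobility = 5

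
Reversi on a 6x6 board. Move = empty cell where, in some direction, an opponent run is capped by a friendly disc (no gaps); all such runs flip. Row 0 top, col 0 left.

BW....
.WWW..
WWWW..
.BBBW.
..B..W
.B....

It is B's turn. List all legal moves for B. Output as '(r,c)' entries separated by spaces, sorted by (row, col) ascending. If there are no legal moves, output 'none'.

(0,2): flips 3 -> legal
(0,3): flips 2 -> legal
(0,4): flips 2 -> legal
(1,0): flips 1 -> legal
(1,4): flips 1 -> legal
(2,4): no bracket -> illegal
(2,5): no bracket -> illegal
(3,0): no bracket -> illegal
(3,5): flips 1 -> legal
(4,3): no bracket -> illegal
(4,4): no bracket -> illegal
(5,4): no bracket -> illegal
(5,5): no bracket -> illegal

Answer: (0,2) (0,3) (0,4) (1,0) (1,4) (3,5)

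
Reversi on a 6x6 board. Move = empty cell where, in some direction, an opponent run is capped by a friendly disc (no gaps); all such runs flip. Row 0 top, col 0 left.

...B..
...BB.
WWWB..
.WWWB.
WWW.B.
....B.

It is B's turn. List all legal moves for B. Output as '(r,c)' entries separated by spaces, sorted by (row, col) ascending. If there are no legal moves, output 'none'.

Answer: (1,1) (3,0) (4,3) (5,0)

Derivation:
(1,0): no bracket -> illegal
(1,1): flips 2 -> legal
(1,2): no bracket -> illegal
(2,4): no bracket -> illegal
(3,0): flips 3 -> legal
(4,3): flips 1 -> legal
(5,0): flips 2 -> legal
(5,1): no bracket -> illegal
(5,2): no bracket -> illegal
(5,3): no bracket -> illegal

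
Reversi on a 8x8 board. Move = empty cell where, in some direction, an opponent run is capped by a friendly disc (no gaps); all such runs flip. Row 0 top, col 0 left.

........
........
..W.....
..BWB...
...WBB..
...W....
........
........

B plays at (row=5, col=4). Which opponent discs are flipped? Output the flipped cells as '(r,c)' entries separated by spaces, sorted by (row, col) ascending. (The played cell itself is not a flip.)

Dir NW: opp run (4,3) capped by B -> flip
Dir N: first cell 'B' (not opp) -> no flip
Dir NE: first cell 'B' (not opp) -> no flip
Dir W: opp run (5,3), next='.' -> no flip
Dir E: first cell '.' (not opp) -> no flip
Dir SW: first cell '.' (not opp) -> no flip
Dir S: first cell '.' (not opp) -> no flip
Dir SE: first cell '.' (not opp) -> no flip

Answer: (4,3)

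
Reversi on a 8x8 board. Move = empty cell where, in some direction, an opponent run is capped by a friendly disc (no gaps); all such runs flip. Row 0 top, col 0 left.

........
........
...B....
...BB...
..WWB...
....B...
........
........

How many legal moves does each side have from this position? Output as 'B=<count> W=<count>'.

Answer: B=5 W=5

Derivation:
-- B to move --
(3,1): no bracket -> illegal
(3,2): flips 1 -> legal
(4,1): flips 2 -> legal
(5,1): flips 1 -> legal
(5,2): flips 1 -> legal
(5,3): flips 1 -> legal
B mobility = 5
-- W to move --
(1,2): no bracket -> illegal
(1,3): flips 2 -> legal
(1,4): no bracket -> illegal
(2,2): no bracket -> illegal
(2,4): flips 1 -> legal
(2,5): flips 1 -> legal
(3,2): no bracket -> illegal
(3,5): no bracket -> illegal
(4,5): flips 1 -> legal
(5,3): no bracket -> illegal
(5,5): no bracket -> illegal
(6,3): no bracket -> illegal
(6,4): no bracket -> illegal
(6,5): flips 1 -> legal
W mobility = 5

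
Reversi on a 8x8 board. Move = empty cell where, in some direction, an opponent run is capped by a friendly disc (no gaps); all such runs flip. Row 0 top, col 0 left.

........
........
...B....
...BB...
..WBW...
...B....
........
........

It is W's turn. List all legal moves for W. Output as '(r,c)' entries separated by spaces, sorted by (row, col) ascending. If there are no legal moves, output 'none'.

(1,2): no bracket -> illegal
(1,3): no bracket -> illegal
(1,4): no bracket -> illegal
(2,2): flips 1 -> legal
(2,4): flips 2 -> legal
(2,5): no bracket -> illegal
(3,2): no bracket -> illegal
(3,5): no bracket -> illegal
(4,5): no bracket -> illegal
(5,2): no bracket -> illegal
(5,4): no bracket -> illegal
(6,2): flips 1 -> legal
(6,3): no bracket -> illegal
(6,4): flips 1 -> legal

Answer: (2,2) (2,4) (6,2) (6,4)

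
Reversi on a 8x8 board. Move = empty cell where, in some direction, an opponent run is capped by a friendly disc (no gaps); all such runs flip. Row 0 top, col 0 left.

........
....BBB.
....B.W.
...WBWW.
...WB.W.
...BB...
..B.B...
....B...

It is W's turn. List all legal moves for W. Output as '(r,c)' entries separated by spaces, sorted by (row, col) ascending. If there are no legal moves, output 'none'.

(0,3): no bracket -> illegal
(0,4): flips 1 -> legal
(0,5): no bracket -> illegal
(0,6): flips 3 -> legal
(0,7): no bracket -> illegal
(1,3): flips 1 -> legal
(1,7): no bracket -> illegal
(2,3): no bracket -> illegal
(2,5): flips 1 -> legal
(2,7): no bracket -> illegal
(4,2): no bracket -> illegal
(4,5): flips 1 -> legal
(5,1): no bracket -> illegal
(5,2): no bracket -> illegal
(5,5): flips 1 -> legal
(6,1): no bracket -> illegal
(6,3): flips 1 -> legal
(6,5): flips 1 -> legal
(7,1): flips 3 -> legal
(7,2): no bracket -> illegal
(7,3): no bracket -> illegal
(7,5): no bracket -> illegal

Answer: (0,4) (0,6) (1,3) (2,5) (4,5) (5,5) (6,3) (6,5) (7,1)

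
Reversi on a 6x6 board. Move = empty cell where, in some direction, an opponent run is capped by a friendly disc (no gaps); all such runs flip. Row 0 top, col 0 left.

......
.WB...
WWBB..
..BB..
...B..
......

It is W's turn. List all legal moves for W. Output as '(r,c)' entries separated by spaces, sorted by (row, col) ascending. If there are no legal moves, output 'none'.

(0,1): no bracket -> illegal
(0,2): no bracket -> illegal
(0,3): flips 1 -> legal
(1,3): flips 1 -> legal
(1,4): no bracket -> illegal
(2,4): flips 2 -> legal
(3,1): no bracket -> illegal
(3,4): no bracket -> illegal
(4,1): no bracket -> illegal
(4,2): no bracket -> illegal
(4,4): flips 2 -> legal
(5,2): no bracket -> illegal
(5,3): no bracket -> illegal
(5,4): flips 2 -> legal

Answer: (0,3) (1,3) (2,4) (4,4) (5,4)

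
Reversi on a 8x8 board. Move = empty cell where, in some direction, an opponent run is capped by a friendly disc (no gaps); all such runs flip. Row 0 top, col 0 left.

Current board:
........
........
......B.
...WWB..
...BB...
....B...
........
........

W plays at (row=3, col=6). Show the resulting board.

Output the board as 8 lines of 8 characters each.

Place W at (3,6); scan 8 dirs for brackets.
Dir NW: first cell '.' (not opp) -> no flip
Dir N: opp run (2,6), next='.' -> no flip
Dir NE: first cell '.' (not opp) -> no flip
Dir W: opp run (3,5) capped by W -> flip
Dir E: first cell '.' (not opp) -> no flip
Dir SW: first cell '.' (not opp) -> no flip
Dir S: first cell '.' (not opp) -> no flip
Dir SE: first cell '.' (not opp) -> no flip
All flips: (3,5)

Answer: ........
........
......B.
...WWWW.
...BB...
....B...
........
........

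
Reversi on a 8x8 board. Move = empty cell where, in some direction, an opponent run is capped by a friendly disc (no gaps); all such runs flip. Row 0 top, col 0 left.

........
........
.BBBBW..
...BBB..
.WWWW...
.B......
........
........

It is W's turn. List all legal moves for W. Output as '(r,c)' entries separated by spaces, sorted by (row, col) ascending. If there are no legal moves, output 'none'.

(1,0): no bracket -> illegal
(1,1): flips 2 -> legal
(1,2): no bracket -> illegal
(1,3): flips 2 -> legal
(1,4): flips 2 -> legal
(1,5): flips 2 -> legal
(2,0): flips 4 -> legal
(2,6): flips 1 -> legal
(3,0): no bracket -> illegal
(3,1): no bracket -> illegal
(3,2): no bracket -> illegal
(3,6): no bracket -> illegal
(4,0): no bracket -> illegal
(4,5): flips 1 -> legal
(4,6): no bracket -> illegal
(5,0): no bracket -> illegal
(5,2): no bracket -> illegal
(6,0): flips 1 -> legal
(6,1): flips 1 -> legal
(6,2): no bracket -> illegal

Answer: (1,1) (1,3) (1,4) (1,5) (2,0) (2,6) (4,5) (6,0) (6,1)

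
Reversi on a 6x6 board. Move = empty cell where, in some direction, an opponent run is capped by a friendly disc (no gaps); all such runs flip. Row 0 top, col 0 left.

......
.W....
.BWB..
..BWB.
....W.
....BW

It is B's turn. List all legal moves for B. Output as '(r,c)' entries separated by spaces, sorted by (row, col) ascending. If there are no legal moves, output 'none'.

(0,0): no bracket -> illegal
(0,1): flips 1 -> legal
(0,2): no bracket -> illegal
(1,0): no bracket -> illegal
(1,2): flips 1 -> legal
(1,3): no bracket -> illegal
(2,0): no bracket -> illegal
(2,4): no bracket -> illegal
(3,1): no bracket -> illegal
(3,5): no bracket -> illegal
(4,2): no bracket -> illegal
(4,3): flips 1 -> legal
(4,5): no bracket -> illegal
(5,3): no bracket -> illegal

Answer: (0,1) (1,2) (4,3)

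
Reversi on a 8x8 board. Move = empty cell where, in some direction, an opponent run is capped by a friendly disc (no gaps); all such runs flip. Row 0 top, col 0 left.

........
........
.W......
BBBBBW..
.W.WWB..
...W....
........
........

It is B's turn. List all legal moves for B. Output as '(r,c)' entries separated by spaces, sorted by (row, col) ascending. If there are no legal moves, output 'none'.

Answer: (1,0) (1,1) (1,2) (2,5) (3,6) (4,2) (5,0) (5,1) (5,2) (5,4) (5,5) (6,3)

Derivation:
(1,0): flips 1 -> legal
(1,1): flips 1 -> legal
(1,2): flips 1 -> legal
(2,0): no bracket -> illegal
(2,2): no bracket -> illegal
(2,4): no bracket -> illegal
(2,5): flips 1 -> legal
(2,6): no bracket -> illegal
(3,6): flips 1 -> legal
(4,0): no bracket -> illegal
(4,2): flips 2 -> legal
(4,6): no bracket -> illegal
(5,0): flips 1 -> legal
(5,1): flips 1 -> legal
(5,2): flips 2 -> legal
(5,4): flips 2 -> legal
(5,5): flips 1 -> legal
(6,2): no bracket -> illegal
(6,3): flips 2 -> legal
(6,4): no bracket -> illegal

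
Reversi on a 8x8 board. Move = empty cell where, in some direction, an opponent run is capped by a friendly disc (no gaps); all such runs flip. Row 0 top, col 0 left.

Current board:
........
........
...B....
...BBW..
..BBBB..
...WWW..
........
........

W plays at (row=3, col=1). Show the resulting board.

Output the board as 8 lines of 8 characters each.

Place W at (3,1); scan 8 dirs for brackets.
Dir NW: first cell '.' (not opp) -> no flip
Dir N: first cell '.' (not opp) -> no flip
Dir NE: first cell '.' (not opp) -> no flip
Dir W: first cell '.' (not opp) -> no flip
Dir E: first cell '.' (not opp) -> no flip
Dir SW: first cell '.' (not opp) -> no flip
Dir S: first cell '.' (not opp) -> no flip
Dir SE: opp run (4,2) capped by W -> flip
All flips: (4,2)

Answer: ........
........
...B....
.W.BBW..
..WBBB..
...WWW..
........
........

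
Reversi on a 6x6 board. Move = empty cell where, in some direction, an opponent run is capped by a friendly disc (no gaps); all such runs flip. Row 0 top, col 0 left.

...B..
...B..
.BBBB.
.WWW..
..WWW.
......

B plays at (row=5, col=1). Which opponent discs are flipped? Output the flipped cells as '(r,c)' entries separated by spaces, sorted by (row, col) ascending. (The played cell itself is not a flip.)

Answer: (3,3) (4,2)

Derivation:
Dir NW: first cell '.' (not opp) -> no flip
Dir N: first cell '.' (not opp) -> no flip
Dir NE: opp run (4,2) (3,3) capped by B -> flip
Dir W: first cell '.' (not opp) -> no flip
Dir E: first cell '.' (not opp) -> no flip
Dir SW: edge -> no flip
Dir S: edge -> no flip
Dir SE: edge -> no flip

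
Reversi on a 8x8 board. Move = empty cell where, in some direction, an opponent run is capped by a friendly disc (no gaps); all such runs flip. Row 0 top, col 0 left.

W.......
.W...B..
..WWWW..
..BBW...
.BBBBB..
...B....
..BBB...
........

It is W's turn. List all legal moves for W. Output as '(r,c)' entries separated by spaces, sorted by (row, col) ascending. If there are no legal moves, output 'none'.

(0,4): no bracket -> illegal
(0,5): flips 1 -> legal
(0,6): flips 1 -> legal
(1,4): no bracket -> illegal
(1,6): no bracket -> illegal
(2,1): no bracket -> illegal
(2,6): no bracket -> illegal
(3,0): no bracket -> illegal
(3,1): flips 2 -> legal
(3,5): no bracket -> illegal
(3,6): no bracket -> illegal
(4,0): no bracket -> illegal
(4,6): no bracket -> illegal
(5,0): flips 2 -> legal
(5,1): flips 2 -> legal
(5,2): flips 3 -> legal
(5,4): flips 1 -> legal
(5,5): flips 2 -> legal
(5,6): flips 1 -> legal
(6,1): no bracket -> illegal
(6,5): no bracket -> illegal
(7,1): no bracket -> illegal
(7,2): no bracket -> illegal
(7,3): flips 4 -> legal
(7,4): no bracket -> illegal
(7,5): no bracket -> illegal

Answer: (0,5) (0,6) (3,1) (5,0) (5,1) (5,2) (5,4) (5,5) (5,6) (7,3)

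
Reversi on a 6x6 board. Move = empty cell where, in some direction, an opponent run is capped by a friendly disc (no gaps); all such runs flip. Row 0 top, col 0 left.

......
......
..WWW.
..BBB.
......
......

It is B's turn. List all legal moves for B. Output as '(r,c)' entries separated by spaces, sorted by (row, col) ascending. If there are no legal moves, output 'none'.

Answer: (1,1) (1,2) (1,3) (1,4) (1,5)

Derivation:
(1,1): flips 1 -> legal
(1,2): flips 2 -> legal
(1,3): flips 1 -> legal
(1,4): flips 2 -> legal
(1,5): flips 1 -> legal
(2,1): no bracket -> illegal
(2,5): no bracket -> illegal
(3,1): no bracket -> illegal
(3,5): no bracket -> illegal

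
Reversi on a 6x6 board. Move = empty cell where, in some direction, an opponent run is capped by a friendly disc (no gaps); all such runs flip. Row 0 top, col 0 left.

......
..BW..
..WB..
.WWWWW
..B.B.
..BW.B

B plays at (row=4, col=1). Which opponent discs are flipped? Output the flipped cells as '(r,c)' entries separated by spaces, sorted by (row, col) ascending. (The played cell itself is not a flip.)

Dir NW: first cell '.' (not opp) -> no flip
Dir N: opp run (3,1), next='.' -> no flip
Dir NE: opp run (3,2) capped by B -> flip
Dir W: first cell '.' (not opp) -> no flip
Dir E: first cell 'B' (not opp) -> no flip
Dir SW: first cell '.' (not opp) -> no flip
Dir S: first cell '.' (not opp) -> no flip
Dir SE: first cell 'B' (not opp) -> no flip

Answer: (3,2)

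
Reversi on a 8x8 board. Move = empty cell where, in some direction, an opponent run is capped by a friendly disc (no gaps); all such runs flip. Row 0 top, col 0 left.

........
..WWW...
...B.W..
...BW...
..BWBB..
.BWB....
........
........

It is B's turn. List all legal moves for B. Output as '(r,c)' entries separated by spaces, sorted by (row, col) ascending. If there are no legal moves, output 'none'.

Answer: (0,1) (0,3) (0,5) (2,4) (3,5) (6,2)

Derivation:
(0,1): flips 1 -> legal
(0,2): no bracket -> illegal
(0,3): flips 1 -> legal
(0,4): no bracket -> illegal
(0,5): flips 1 -> legal
(1,1): no bracket -> illegal
(1,5): no bracket -> illegal
(1,6): no bracket -> illegal
(2,1): no bracket -> illegal
(2,2): no bracket -> illegal
(2,4): flips 1 -> legal
(2,6): no bracket -> illegal
(3,2): no bracket -> illegal
(3,5): flips 1 -> legal
(3,6): no bracket -> illegal
(4,1): no bracket -> illegal
(5,4): no bracket -> illegal
(6,1): no bracket -> illegal
(6,2): flips 1 -> legal
(6,3): no bracket -> illegal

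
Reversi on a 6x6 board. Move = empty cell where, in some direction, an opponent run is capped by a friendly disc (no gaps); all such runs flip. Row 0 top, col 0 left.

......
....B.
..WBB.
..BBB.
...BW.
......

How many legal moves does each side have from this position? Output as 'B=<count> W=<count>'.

Answer: B=6 W=3

Derivation:
-- B to move --
(1,1): flips 1 -> legal
(1,2): flips 1 -> legal
(1,3): no bracket -> illegal
(2,1): flips 1 -> legal
(3,1): no bracket -> illegal
(3,5): no bracket -> illegal
(4,5): flips 1 -> legal
(5,3): no bracket -> illegal
(5,4): flips 1 -> legal
(5,5): flips 1 -> legal
B mobility = 6
-- W to move --
(0,3): no bracket -> illegal
(0,4): flips 3 -> legal
(0,5): no bracket -> illegal
(1,2): no bracket -> illegal
(1,3): no bracket -> illegal
(1,5): no bracket -> illegal
(2,1): no bracket -> illegal
(2,5): flips 2 -> legal
(3,1): no bracket -> illegal
(3,5): no bracket -> illegal
(4,1): no bracket -> illegal
(4,2): flips 2 -> legal
(4,5): no bracket -> illegal
(5,2): no bracket -> illegal
(5,3): no bracket -> illegal
(5,4): no bracket -> illegal
W mobility = 3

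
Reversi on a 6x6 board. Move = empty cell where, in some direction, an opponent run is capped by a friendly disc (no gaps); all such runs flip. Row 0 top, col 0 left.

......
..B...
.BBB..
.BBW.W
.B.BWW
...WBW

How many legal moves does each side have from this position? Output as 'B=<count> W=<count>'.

Answer: B=2 W=4

Derivation:
-- B to move --
(2,4): no bracket -> illegal
(2,5): no bracket -> illegal
(3,4): flips 2 -> legal
(4,2): no bracket -> illegal
(5,2): flips 1 -> legal
B mobility = 2
-- W to move --
(0,1): no bracket -> illegal
(0,2): no bracket -> illegal
(0,3): no bracket -> illegal
(1,0): no bracket -> illegal
(1,1): flips 1 -> legal
(1,3): flips 1 -> legal
(1,4): no bracket -> illegal
(2,0): no bracket -> illegal
(2,4): no bracket -> illegal
(3,0): flips 2 -> legal
(3,4): no bracket -> illegal
(4,0): no bracket -> illegal
(4,2): flips 1 -> legal
(5,0): no bracket -> illegal
(5,1): no bracket -> illegal
(5,2): no bracket -> illegal
W mobility = 4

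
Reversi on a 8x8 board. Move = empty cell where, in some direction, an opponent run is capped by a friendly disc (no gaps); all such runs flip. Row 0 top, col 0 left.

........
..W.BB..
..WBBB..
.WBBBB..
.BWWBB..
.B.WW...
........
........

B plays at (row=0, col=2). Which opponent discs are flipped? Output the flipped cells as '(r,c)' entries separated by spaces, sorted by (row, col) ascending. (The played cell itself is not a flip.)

Dir NW: edge -> no flip
Dir N: edge -> no flip
Dir NE: edge -> no flip
Dir W: first cell '.' (not opp) -> no flip
Dir E: first cell '.' (not opp) -> no flip
Dir SW: first cell '.' (not opp) -> no flip
Dir S: opp run (1,2) (2,2) capped by B -> flip
Dir SE: first cell '.' (not opp) -> no flip

Answer: (1,2) (2,2)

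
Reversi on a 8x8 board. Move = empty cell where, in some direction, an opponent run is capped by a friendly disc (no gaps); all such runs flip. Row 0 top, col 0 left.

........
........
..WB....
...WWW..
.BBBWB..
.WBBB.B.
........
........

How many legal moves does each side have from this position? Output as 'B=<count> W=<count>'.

Answer: B=7 W=12

Derivation:
-- B to move --
(1,1): no bracket -> illegal
(1,2): no bracket -> illegal
(1,3): no bracket -> illegal
(2,1): flips 1 -> legal
(2,4): flips 3 -> legal
(2,5): flips 2 -> legal
(2,6): flips 2 -> legal
(3,1): no bracket -> illegal
(3,2): no bracket -> illegal
(3,6): no bracket -> illegal
(4,0): no bracket -> illegal
(4,6): no bracket -> illegal
(5,0): flips 1 -> legal
(5,5): no bracket -> illegal
(6,0): flips 1 -> legal
(6,1): flips 1 -> legal
(6,2): no bracket -> illegal
B mobility = 7
-- W to move --
(1,2): flips 1 -> legal
(1,3): flips 1 -> legal
(1,4): no bracket -> illegal
(2,4): flips 1 -> legal
(3,0): no bracket -> illegal
(3,1): flips 1 -> legal
(3,2): no bracket -> illegal
(3,6): no bracket -> illegal
(4,0): flips 3 -> legal
(4,6): flips 1 -> legal
(4,7): no bracket -> illegal
(5,0): no bracket -> illegal
(5,5): flips 4 -> legal
(5,7): no bracket -> illegal
(6,1): flips 2 -> legal
(6,2): flips 1 -> legal
(6,3): flips 2 -> legal
(6,4): flips 1 -> legal
(6,5): no bracket -> illegal
(6,6): no bracket -> illegal
(6,7): flips 2 -> legal
W mobility = 12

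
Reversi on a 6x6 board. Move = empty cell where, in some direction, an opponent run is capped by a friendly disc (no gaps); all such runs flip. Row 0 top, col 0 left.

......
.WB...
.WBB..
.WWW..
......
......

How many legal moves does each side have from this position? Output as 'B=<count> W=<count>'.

Answer: B=9 W=5

Derivation:
-- B to move --
(0,0): flips 1 -> legal
(0,1): no bracket -> illegal
(0,2): no bracket -> illegal
(1,0): flips 1 -> legal
(2,0): flips 1 -> legal
(2,4): no bracket -> illegal
(3,0): flips 1 -> legal
(3,4): no bracket -> illegal
(4,0): flips 1 -> legal
(4,1): flips 1 -> legal
(4,2): flips 1 -> legal
(4,3): flips 1 -> legal
(4,4): flips 1 -> legal
B mobility = 9
-- W to move --
(0,1): no bracket -> illegal
(0,2): flips 2 -> legal
(0,3): flips 1 -> legal
(1,3): flips 3 -> legal
(1,4): flips 1 -> legal
(2,4): flips 2 -> legal
(3,4): no bracket -> illegal
W mobility = 5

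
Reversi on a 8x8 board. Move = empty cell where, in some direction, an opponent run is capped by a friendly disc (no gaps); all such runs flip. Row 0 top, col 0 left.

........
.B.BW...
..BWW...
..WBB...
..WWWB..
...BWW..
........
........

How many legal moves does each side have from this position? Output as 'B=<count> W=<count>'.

Answer: B=14 W=14

Derivation:
-- B to move --
(0,3): no bracket -> illegal
(0,4): flips 2 -> legal
(0,5): no bracket -> illegal
(1,2): flips 1 -> legal
(1,5): flips 2 -> legal
(2,1): no bracket -> illegal
(2,5): flips 2 -> legal
(3,1): flips 2 -> legal
(3,5): flips 2 -> legal
(4,1): flips 3 -> legal
(4,6): no bracket -> illegal
(5,1): flips 1 -> legal
(5,2): flips 3 -> legal
(5,6): flips 2 -> legal
(6,3): flips 1 -> legal
(6,4): flips 2 -> legal
(6,5): flips 1 -> legal
(6,6): flips 2 -> legal
B mobility = 14
-- W to move --
(0,0): flips 3 -> legal
(0,1): no bracket -> illegal
(0,2): flips 1 -> legal
(0,3): flips 1 -> legal
(0,4): no bracket -> illegal
(1,0): no bracket -> illegal
(1,2): flips 2 -> legal
(2,0): no bracket -> illegal
(2,1): flips 1 -> legal
(2,5): flips 1 -> legal
(3,1): no bracket -> illegal
(3,5): flips 3 -> legal
(3,6): flips 1 -> legal
(4,6): flips 1 -> legal
(5,2): flips 1 -> legal
(5,6): flips 2 -> legal
(6,2): flips 1 -> legal
(6,3): flips 1 -> legal
(6,4): flips 1 -> legal
W mobility = 14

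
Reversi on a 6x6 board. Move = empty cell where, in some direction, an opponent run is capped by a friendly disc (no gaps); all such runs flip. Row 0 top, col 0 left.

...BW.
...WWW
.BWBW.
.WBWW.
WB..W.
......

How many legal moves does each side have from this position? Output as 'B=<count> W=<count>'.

Answer: B=7 W=7

Derivation:
-- B to move --
(0,2): no bracket -> illegal
(0,5): flips 2 -> legal
(1,1): no bracket -> illegal
(1,2): flips 1 -> legal
(2,0): no bracket -> illegal
(2,5): flips 2 -> legal
(3,0): flips 1 -> legal
(3,5): flips 2 -> legal
(4,2): no bracket -> illegal
(4,3): flips 1 -> legal
(4,5): flips 1 -> legal
(5,0): no bracket -> illegal
(5,1): no bracket -> illegal
(5,3): no bracket -> illegal
(5,4): no bracket -> illegal
(5,5): no bracket -> illegal
B mobility = 7
-- W to move --
(0,2): flips 1 -> legal
(1,0): no bracket -> illegal
(1,1): flips 1 -> legal
(1,2): flips 1 -> legal
(2,0): flips 1 -> legal
(3,0): no bracket -> illegal
(4,2): flips 2 -> legal
(4,3): no bracket -> illegal
(5,0): flips 3 -> legal
(5,1): flips 1 -> legal
(5,2): no bracket -> illegal
W mobility = 7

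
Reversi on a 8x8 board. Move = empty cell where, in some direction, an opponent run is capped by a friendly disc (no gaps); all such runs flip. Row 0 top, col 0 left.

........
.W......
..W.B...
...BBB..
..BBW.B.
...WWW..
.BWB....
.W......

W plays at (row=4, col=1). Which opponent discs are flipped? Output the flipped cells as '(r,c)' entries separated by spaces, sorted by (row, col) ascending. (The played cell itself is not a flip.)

Answer: (4,2) (4,3)

Derivation:
Dir NW: first cell '.' (not opp) -> no flip
Dir N: first cell '.' (not opp) -> no flip
Dir NE: first cell '.' (not opp) -> no flip
Dir W: first cell '.' (not opp) -> no flip
Dir E: opp run (4,2) (4,3) capped by W -> flip
Dir SW: first cell '.' (not opp) -> no flip
Dir S: first cell '.' (not opp) -> no flip
Dir SE: first cell '.' (not opp) -> no flip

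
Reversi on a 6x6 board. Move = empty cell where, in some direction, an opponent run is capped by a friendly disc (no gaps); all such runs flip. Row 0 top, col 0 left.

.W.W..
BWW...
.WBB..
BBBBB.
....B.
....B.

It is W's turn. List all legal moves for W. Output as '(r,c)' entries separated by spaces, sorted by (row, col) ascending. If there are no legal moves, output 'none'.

Answer: (2,4) (4,1) (4,2) (4,3) (4,5) (5,5)

Derivation:
(0,0): no bracket -> illegal
(1,3): no bracket -> illegal
(1,4): no bracket -> illegal
(2,0): no bracket -> illegal
(2,4): flips 2 -> legal
(2,5): no bracket -> illegal
(3,5): no bracket -> illegal
(4,0): no bracket -> illegal
(4,1): flips 1 -> legal
(4,2): flips 2 -> legal
(4,3): flips 1 -> legal
(4,5): flips 2 -> legal
(5,3): no bracket -> illegal
(5,5): flips 3 -> legal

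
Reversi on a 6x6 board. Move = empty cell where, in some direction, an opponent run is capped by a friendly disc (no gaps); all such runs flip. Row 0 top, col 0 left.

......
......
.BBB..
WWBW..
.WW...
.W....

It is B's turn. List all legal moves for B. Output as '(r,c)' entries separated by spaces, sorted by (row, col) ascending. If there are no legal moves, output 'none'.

Answer: (3,4) (4,0) (4,3) (4,4) (5,0) (5,2)

Derivation:
(2,0): no bracket -> illegal
(2,4): no bracket -> illegal
(3,4): flips 1 -> legal
(4,0): flips 1 -> legal
(4,3): flips 1 -> legal
(4,4): flips 1 -> legal
(5,0): flips 1 -> legal
(5,2): flips 1 -> legal
(5,3): no bracket -> illegal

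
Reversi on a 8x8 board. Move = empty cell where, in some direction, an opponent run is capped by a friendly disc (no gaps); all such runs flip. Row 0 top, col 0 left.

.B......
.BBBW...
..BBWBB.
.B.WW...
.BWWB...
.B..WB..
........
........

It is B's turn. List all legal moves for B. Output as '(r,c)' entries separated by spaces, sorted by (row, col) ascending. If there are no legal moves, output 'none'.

(0,3): flips 1 -> legal
(0,4): flips 3 -> legal
(0,5): flips 1 -> legal
(1,5): flips 4 -> legal
(3,2): no bracket -> illegal
(3,5): flips 1 -> legal
(4,5): flips 1 -> legal
(5,2): flips 2 -> legal
(5,3): flips 4 -> legal
(6,3): no bracket -> illegal
(6,4): flips 1 -> legal
(6,5): no bracket -> illegal

Answer: (0,3) (0,4) (0,5) (1,5) (3,5) (4,5) (5,2) (5,3) (6,4)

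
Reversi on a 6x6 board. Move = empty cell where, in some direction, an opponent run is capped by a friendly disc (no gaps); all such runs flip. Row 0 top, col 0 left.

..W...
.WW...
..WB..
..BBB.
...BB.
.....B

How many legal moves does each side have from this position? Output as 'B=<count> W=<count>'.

Answer: B=3 W=3

Derivation:
-- B to move --
(0,0): flips 2 -> legal
(0,1): flips 1 -> legal
(0,3): no bracket -> illegal
(1,0): no bracket -> illegal
(1,3): no bracket -> illegal
(2,0): no bracket -> illegal
(2,1): flips 1 -> legal
(3,1): no bracket -> illegal
B mobility = 3
-- W to move --
(1,3): no bracket -> illegal
(1,4): no bracket -> illegal
(2,1): no bracket -> illegal
(2,4): flips 1 -> legal
(2,5): no bracket -> illegal
(3,1): no bracket -> illegal
(3,5): no bracket -> illegal
(4,1): no bracket -> illegal
(4,2): flips 1 -> legal
(4,5): flips 2 -> legal
(5,2): no bracket -> illegal
(5,3): no bracket -> illegal
(5,4): no bracket -> illegal
W mobility = 3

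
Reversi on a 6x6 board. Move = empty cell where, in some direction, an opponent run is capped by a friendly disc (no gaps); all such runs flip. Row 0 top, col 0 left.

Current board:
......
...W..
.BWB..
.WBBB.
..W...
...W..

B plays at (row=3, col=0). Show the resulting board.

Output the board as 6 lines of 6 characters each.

Answer: ......
...W..
.BWB..
BBBBB.
..W...
...W..

Derivation:
Place B at (3,0); scan 8 dirs for brackets.
Dir NW: edge -> no flip
Dir N: first cell '.' (not opp) -> no flip
Dir NE: first cell 'B' (not opp) -> no flip
Dir W: edge -> no flip
Dir E: opp run (3,1) capped by B -> flip
Dir SW: edge -> no flip
Dir S: first cell '.' (not opp) -> no flip
Dir SE: first cell '.' (not opp) -> no flip
All flips: (3,1)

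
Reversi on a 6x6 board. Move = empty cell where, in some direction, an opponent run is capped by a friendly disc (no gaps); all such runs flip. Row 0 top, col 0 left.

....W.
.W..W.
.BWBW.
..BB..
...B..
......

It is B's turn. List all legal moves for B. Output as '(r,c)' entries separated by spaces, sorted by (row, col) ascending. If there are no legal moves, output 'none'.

(0,0): flips 2 -> legal
(0,1): flips 1 -> legal
(0,2): no bracket -> illegal
(0,3): no bracket -> illegal
(0,5): flips 1 -> legal
(1,0): no bracket -> illegal
(1,2): flips 1 -> legal
(1,3): no bracket -> illegal
(1,5): flips 1 -> legal
(2,0): no bracket -> illegal
(2,5): flips 1 -> legal
(3,1): no bracket -> illegal
(3,4): no bracket -> illegal
(3,5): no bracket -> illegal

Answer: (0,0) (0,1) (0,5) (1,2) (1,5) (2,5)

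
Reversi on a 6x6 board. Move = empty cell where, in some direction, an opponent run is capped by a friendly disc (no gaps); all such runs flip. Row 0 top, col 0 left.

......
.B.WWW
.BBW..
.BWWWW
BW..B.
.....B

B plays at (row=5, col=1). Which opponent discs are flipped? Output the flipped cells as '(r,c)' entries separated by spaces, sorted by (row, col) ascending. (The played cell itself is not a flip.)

Dir NW: first cell 'B' (not opp) -> no flip
Dir N: opp run (4,1) capped by B -> flip
Dir NE: first cell '.' (not opp) -> no flip
Dir W: first cell '.' (not opp) -> no flip
Dir E: first cell '.' (not opp) -> no flip
Dir SW: edge -> no flip
Dir S: edge -> no flip
Dir SE: edge -> no flip

Answer: (4,1)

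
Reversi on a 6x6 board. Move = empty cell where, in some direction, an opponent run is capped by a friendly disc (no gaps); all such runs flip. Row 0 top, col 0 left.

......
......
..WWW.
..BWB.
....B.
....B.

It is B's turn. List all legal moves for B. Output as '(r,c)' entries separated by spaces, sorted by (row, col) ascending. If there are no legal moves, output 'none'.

Answer: (1,1) (1,2) (1,4)

Derivation:
(1,1): flips 2 -> legal
(1,2): flips 2 -> legal
(1,3): no bracket -> illegal
(1,4): flips 2 -> legal
(1,5): no bracket -> illegal
(2,1): no bracket -> illegal
(2,5): no bracket -> illegal
(3,1): no bracket -> illegal
(3,5): no bracket -> illegal
(4,2): no bracket -> illegal
(4,3): no bracket -> illegal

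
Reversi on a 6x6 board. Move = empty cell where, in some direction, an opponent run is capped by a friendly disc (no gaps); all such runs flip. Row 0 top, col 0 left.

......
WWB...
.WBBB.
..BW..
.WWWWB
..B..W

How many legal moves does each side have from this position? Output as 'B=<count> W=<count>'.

-- B to move --
(0,0): flips 1 -> legal
(0,1): no bracket -> illegal
(0,2): no bracket -> illegal
(2,0): flips 1 -> legal
(3,0): flips 2 -> legal
(3,1): no bracket -> illegal
(3,4): flips 2 -> legal
(3,5): no bracket -> illegal
(4,0): flips 4 -> legal
(5,0): flips 1 -> legal
(5,1): flips 2 -> legal
(5,3): flips 2 -> legal
(5,4): flips 1 -> legal
B mobility = 9
-- W to move --
(0,1): no bracket -> illegal
(0,2): flips 3 -> legal
(0,3): flips 1 -> legal
(1,3): flips 2 -> legal
(1,4): flips 2 -> legal
(1,5): flips 1 -> legal
(2,5): flips 3 -> legal
(3,1): flips 1 -> legal
(3,4): no bracket -> illegal
(3,5): flips 1 -> legal
(5,1): no bracket -> illegal
(5,3): no bracket -> illegal
(5,4): no bracket -> illegal
W mobility = 8

Answer: B=9 W=8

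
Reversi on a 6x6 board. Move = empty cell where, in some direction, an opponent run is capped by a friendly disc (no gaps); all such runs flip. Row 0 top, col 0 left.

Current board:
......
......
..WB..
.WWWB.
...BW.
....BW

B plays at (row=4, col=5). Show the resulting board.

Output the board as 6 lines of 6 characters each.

Answer: ......
......
..WB..
.WWWB.
...BBB
....BW

Derivation:
Place B at (4,5); scan 8 dirs for brackets.
Dir NW: first cell 'B' (not opp) -> no flip
Dir N: first cell '.' (not opp) -> no flip
Dir NE: edge -> no flip
Dir W: opp run (4,4) capped by B -> flip
Dir E: edge -> no flip
Dir SW: first cell 'B' (not opp) -> no flip
Dir S: opp run (5,5), next=edge -> no flip
Dir SE: edge -> no flip
All flips: (4,4)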